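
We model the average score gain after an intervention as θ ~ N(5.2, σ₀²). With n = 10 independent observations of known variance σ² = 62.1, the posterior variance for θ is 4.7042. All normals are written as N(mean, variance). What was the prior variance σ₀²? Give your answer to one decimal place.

Posterior precision equals prior precision plus data precision: 1/σ_n² = 1/σ₀² + n/σ².
So 1/σ₀² = 1/4.7042 − 10/62.1 = 0.212576 − 0.161031 = 0.051545.
Hence σ₀² = 1/0.051545 ≈ 19.4.

σ₀² = 19.4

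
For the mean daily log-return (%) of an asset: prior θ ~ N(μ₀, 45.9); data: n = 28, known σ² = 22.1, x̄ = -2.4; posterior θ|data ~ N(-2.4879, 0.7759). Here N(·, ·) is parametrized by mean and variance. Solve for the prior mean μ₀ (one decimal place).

μ₀ = -7.6

The posterior mean is a precision-weighted average: μ_n = (τ₀μ₀ + τ_data·x̄)/(τ₀+τ_data), with τ₀=1/σ₀² and τ_data=n/σ².
Here τ₀ = 1/45.9 = 0.021786 and τ_data = 28/22.1 = 1.266968, so τ_n = 1.288754.
Rearranging for μ₀: μ₀ = (μ_n·τ_n − τ_data·x̄)/τ₀ = (-2.4879·1.288754 − 1.266968·-2.4) / 0.021786 = -0.165568/0.021786 ≈ -7.6.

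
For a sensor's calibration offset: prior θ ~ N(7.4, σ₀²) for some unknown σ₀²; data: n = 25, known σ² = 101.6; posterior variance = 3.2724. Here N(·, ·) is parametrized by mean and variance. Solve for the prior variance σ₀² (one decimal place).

Posterior precision equals prior precision plus data precision: 1/σ_n² = 1/σ₀² + n/σ².
So 1/σ₀² = 1/3.2724 − 25/101.6 = 0.305586 − 0.246063 = 0.059523.
Hence σ₀² = 1/0.059523 ≈ 16.8.

σ₀² = 16.8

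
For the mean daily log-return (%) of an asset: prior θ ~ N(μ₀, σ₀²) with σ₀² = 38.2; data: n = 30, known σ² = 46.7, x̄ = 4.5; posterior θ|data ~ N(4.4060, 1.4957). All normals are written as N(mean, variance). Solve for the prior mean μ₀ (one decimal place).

The posterior mean is a precision-weighted average: μ_n = (τ₀μ₀ + τ_data·x̄)/(τ₀+τ_data), with τ₀=1/σ₀² and τ_data=n/σ².
Here τ₀ = 1/38.2 = 0.026178 and τ_data = 30/46.7 = 0.642398, so τ_n = 0.668576.
Rearranging for μ₀: μ₀ = (μ_n·τ_n − τ_data·x̄)/τ₀ = (4.4060·0.668576 − 0.642398·4.5) / 0.026178 = 0.054955/0.026178 ≈ 2.1.

μ₀ = 2.1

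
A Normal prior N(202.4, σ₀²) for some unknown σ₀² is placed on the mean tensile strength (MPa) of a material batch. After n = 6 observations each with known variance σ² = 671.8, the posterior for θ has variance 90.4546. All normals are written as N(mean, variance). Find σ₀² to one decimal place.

σ₀² = 470.8

For the Normal–Normal model with known σ², precisions add: τ_n = τ₀ + n/σ².
So 1/σ₀² = 1/90.4546 − 6/671.8 = 0.011055 − 0.008931 = 0.002124.
Hence σ₀² = 1/0.002124 ≈ 470.8.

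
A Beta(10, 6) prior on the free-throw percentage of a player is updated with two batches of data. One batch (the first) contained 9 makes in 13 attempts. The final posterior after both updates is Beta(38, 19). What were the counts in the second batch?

Because Beta–binomial updating is additive in the counts, the combined data contributed (α_post−α_prior, β_post−β_prior) successes and failures.
Total across both batches: 38−10=28 makes, 19−6=13 misses.
Subtract the first batch: 28−9=19 makes and 13−4=9 misses.

19 makes and 9 misses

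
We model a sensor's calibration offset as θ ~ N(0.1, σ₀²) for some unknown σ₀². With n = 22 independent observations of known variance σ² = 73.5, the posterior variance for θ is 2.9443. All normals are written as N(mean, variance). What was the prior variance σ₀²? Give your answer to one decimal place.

Posterior precision equals prior precision plus data precision: 1/σ_n² = 1/σ₀² + n/σ².
So 1/σ₀² = 1/2.9443 − 22/73.5 = 0.339639 − 0.299320 = 0.040319.
Hence σ₀² = 1/0.040319 ≈ 24.8.

σ₀² = 24.8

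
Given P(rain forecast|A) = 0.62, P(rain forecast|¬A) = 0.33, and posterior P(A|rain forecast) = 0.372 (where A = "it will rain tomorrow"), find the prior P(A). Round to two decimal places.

Bayes' rule in odds form gives O(A|E) = O(A)·[P(E|A)/P(E|¬A)], hence O(A) = O(A|E)/LR.
Posterior odds = 0.372/(1−0.372) = 0.5924. LR = 0.62/0.33 = 1.8788.
Prior odds = 0.5924/1.8788 = 0.3153, so P(A) = 0.3153/(1+0.3153) ≈ 0.24.

P(A) = 0.24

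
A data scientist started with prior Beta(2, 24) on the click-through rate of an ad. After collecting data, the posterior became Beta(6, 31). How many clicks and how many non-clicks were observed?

4 clicks and 7 non-clicks

Beta is conjugate to the binomial likelihood: posterior = Beta(a+s, b+f).
So s = 6 − 2 = 4 and f = 31 − 24 = 7.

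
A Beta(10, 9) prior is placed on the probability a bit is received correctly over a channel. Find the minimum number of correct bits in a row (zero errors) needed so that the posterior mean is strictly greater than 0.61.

After k correct bits and 0 errors the posterior is Beta(10+k, 9), with mean (10+k)/(10+9+k).
Set (10+k)/(19+k) > 0.61 and solve: k > (0.61·19 − 10)/(1 − 0.61) = 4.077.
The smallest integer exceeding 4.077 is 5, and checking k=5: (15)/(24) = 0.6250 > 0.61.

k = 5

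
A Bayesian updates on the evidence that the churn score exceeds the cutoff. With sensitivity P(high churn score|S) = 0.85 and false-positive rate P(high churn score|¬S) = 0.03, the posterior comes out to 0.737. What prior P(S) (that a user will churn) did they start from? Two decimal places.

P(S) = 0.09

Bayes' rule in odds form gives O(S|E) = O(S)·[P(E|S)/P(E|¬S)], hence O(S) = O(S|E)/LR.
Posterior odds = 0.737/(1−0.737) = 2.8023. LR = 0.85/0.03 = 28.3333.
Prior odds = 2.8023/28.3333 = 0.0989, so P(S) = 0.0989/(1+0.0989) ≈ 0.09.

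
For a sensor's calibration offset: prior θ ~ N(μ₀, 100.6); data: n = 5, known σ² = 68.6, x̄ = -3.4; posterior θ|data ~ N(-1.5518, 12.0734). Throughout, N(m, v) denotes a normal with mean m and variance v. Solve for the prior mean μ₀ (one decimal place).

The posterior mean is a precision-weighted average: μ_n = (τ₀μ₀ + τ_data·x̄)/(τ₀+τ_data), with τ₀=1/σ₀² and τ_data=n/σ².
Here τ₀ = 1/100.6 = 0.009940 and τ_data = 5/68.6 = 0.072886, so τ_n = 0.082826.
Rearranging for μ₀: μ₀ = (μ_n·τ_n − τ_data·x̄)/τ₀ = (-1.5518·0.082826 − 0.072886·-3.4) / 0.009940 = 0.119283/0.009940 ≈ 12.0.

μ₀ = 12.0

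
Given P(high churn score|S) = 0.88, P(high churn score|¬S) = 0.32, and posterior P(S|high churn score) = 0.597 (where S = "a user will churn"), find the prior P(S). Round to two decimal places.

Bayes' rule in odds form gives O(S|E) = O(S)·[P(E|S)/P(E|¬S)], hence O(S) = O(S|E)/LR.
Posterior odds = 0.597/(1−0.597) = 1.4814. LR = 0.88/0.32 = 2.7500.
Prior odds = 1.4814/2.7500 = 0.5387, so P(S) = 0.5387/(1+0.5387) ≈ 0.35.

P(S) = 0.35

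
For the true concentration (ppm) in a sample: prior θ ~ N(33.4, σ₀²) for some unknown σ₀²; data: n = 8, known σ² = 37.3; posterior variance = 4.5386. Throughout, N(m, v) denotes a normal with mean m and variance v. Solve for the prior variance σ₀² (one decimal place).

σ₀² = 170.8

Posterior precision equals prior precision plus data precision: 1/σ_n² = 1/σ₀² + n/σ².
So 1/σ₀² = 1/4.5386 − 8/37.3 = 0.220332 − 0.214477 = 0.005855.
Hence σ₀² = 1/0.005855 ≈ 170.8.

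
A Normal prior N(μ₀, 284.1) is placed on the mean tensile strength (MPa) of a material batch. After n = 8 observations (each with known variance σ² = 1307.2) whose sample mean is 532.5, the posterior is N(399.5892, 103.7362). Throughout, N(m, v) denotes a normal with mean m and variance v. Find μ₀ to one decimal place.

With known observation variance, the Normal–Normal posterior has precision τ_n = τ₀ + n/σ² and mean μ_n = (τ₀μ₀ + (n/σ²)x̄)/τ_n.
Here τ₀ = 1/284.1 = 0.003520 and τ_data = 8/1307.2 = 0.006120, so τ_n = 0.009640.
Rearranging for μ₀: μ₀ = (μ_n·τ_n − τ_data·x̄)/τ₀ = (399.5892·0.009640 − 0.006120·532.5) / 0.003520 = 0.593140/0.003520 ≈ 168.5.

μ₀ = 168.5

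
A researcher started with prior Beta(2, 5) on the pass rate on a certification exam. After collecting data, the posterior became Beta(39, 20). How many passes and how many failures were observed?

37 passes and 15 failures

A Beta(α, β) prior with s successes and f failures in binomial data gives a Beta(α+s, β+f) posterior.
Match parameters: s=39−2=37, f=20−5=15.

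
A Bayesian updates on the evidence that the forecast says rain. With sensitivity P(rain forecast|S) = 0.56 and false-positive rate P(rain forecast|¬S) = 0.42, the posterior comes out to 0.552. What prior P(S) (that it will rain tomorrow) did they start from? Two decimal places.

P(S) = 0.48

In odds form, posterior odds = prior odds × likelihood ratio, so prior odds = posterior odds ÷ LR.
Posterior odds = 0.552/(1−0.552) = 1.2321. LR = 0.56/0.42 = 1.3333.
Prior odds = 1.2321/1.3333 = 0.9241, so P(S) = 0.9241/(1+0.9241) ≈ 0.48.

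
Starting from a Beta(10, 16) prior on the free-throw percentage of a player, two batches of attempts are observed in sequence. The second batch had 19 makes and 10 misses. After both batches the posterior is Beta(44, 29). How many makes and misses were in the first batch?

Because Beta–binomial updating is additive in the counts, the combined data contributed (α_post−α_prior, β_post−β_prior) successes and failures.
Total across both batches: 44−10=34 makes, 29−16=13 misses.
Subtract the second batch: 34−19=15 makes and 13−10=3 misses.

15 makes and 3 misses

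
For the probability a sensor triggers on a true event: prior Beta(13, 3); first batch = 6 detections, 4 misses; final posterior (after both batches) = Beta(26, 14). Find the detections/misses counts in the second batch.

Sequential conjugate updates are equivalent to a single update on the pooled data, so total successes = posterior α − prior α and total failures = posterior β − prior β.
Total across both batches: 26−13=13 detections, 14−3=11 misses.
Subtract the first batch: 13−6=7 detections and 11−4=7 misses.

7 detections and 7 misses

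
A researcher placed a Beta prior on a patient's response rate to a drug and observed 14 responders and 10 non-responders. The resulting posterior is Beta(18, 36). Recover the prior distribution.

Under Beta–binomial conjugacy the posterior parameters are (α+s, β+f).
So α = 18 − 14 = 4 and β = 36 − 10 = 26.

Beta(4, 26)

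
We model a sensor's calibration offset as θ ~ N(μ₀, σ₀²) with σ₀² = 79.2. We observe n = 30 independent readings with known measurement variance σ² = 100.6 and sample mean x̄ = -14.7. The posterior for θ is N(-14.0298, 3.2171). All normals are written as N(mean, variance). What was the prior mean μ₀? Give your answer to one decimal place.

μ₀ = 1.8

With known observation variance, the Normal–Normal posterior has precision τ_n = τ₀ + n/σ² and mean μ_n = (τ₀μ₀ + (n/σ²)x̄)/τ_n.
Here τ₀ = 1/79.2 = 0.012626 and τ_data = 30/100.6 = 0.298211, so τ_n = 0.310837.
Rearranging for μ₀: μ₀ = (μ_n·τ_n − τ_data·x̄)/τ₀ = (-14.0298·0.310837 − 0.298211·-14.7) / 0.012626 = 0.022721/0.012626 ≈ 1.8.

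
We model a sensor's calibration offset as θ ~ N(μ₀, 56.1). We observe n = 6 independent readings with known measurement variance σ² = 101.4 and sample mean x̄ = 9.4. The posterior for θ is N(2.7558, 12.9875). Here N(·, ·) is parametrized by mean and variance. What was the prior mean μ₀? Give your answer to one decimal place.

μ₀ = -19.3

With known observation variance, the Normal–Normal posterior has precision τ_n = τ₀ + n/σ² and mean μ_n = (τ₀μ₀ + (n/σ²)x̄)/τ_n.
Here τ₀ = 1/56.1 = 0.017825 and τ_data = 6/101.4 = 0.059172, so τ_n = 0.076997.
Rearranging for μ₀: μ₀ = (μ_n·τ_n − τ_data·x̄)/τ₀ = (2.7558·0.076997 − 0.059172·9.4) / 0.017825 = -0.344028/0.017825 ≈ -19.3.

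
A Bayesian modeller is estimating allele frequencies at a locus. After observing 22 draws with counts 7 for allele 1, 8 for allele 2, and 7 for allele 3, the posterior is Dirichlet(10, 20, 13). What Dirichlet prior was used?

Dirichlet(3, 12, 6)

For a Dirichlet(α) prior with multinomial counts c, the posterior is Dirichlet(α + c) componentwise.
Subtract each count from the matching posterior parameter: 10−7=3, 20−8=12, 13−7=6.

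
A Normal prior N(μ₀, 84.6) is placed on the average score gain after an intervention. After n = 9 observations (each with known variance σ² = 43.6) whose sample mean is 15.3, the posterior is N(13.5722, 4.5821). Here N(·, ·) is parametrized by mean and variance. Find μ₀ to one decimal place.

The posterior mean is a precision-weighted average: μ_n = (τ₀μ₀ + τ_data·x̄)/(τ₀+τ_data), with τ₀=1/σ₀² and τ_data=n/σ².
Here τ₀ = 1/84.6 = 0.011820 and τ_data = 9/43.6 = 0.206422, so τ_n = 0.218242.
Rearranging for μ₀: μ₀ = (μ_n·τ_n − τ_data·x̄)/τ₀ = (13.5722·0.218242 − 0.206422·15.3) / 0.011820 = -0.196233/0.011820 ≈ -16.6.

μ₀ = -16.6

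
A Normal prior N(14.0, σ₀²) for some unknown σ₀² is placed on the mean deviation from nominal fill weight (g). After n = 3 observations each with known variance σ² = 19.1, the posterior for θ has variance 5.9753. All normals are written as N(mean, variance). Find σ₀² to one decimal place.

For the Normal–Normal model with known σ², precisions add: τ_n = τ₀ + n/σ².
So 1/σ₀² = 1/5.9753 − 3/19.1 = 0.167356 − 0.157068 = 0.010288.
Hence σ₀² = 1/0.010288 ≈ 97.2.

σ₀² = 97.2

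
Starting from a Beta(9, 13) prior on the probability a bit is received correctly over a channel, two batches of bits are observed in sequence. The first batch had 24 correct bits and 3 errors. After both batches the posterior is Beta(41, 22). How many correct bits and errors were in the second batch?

Because Beta–binomial updating is additive in the counts, the combined data contributed (α_post−α_prior, β_post−β_prior) successes and failures.
Total across both batches: 41−9=32 correct bits, 22−13=9 errors.
Subtract the first batch: 32−24=8 correct bits and 9−3=6 errors.

8 correct bits and 6 errors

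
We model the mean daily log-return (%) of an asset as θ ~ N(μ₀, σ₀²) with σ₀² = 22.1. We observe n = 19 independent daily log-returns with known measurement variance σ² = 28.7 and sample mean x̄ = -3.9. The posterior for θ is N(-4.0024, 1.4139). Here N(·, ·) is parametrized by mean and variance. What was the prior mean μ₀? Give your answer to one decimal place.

With known observation variance, the Normal–Normal posterior has precision τ_n = τ₀ + n/σ² and mean μ_n = (τ₀μ₀ + (n/σ²)x̄)/τ_n.
Here τ₀ = 1/22.1 = 0.045249 and τ_data = 19/28.7 = 0.662021, so τ_n = 0.707270.
Rearranging for μ₀: μ₀ = (μ_n·τ_n − τ_data·x̄)/τ₀ = (-4.0024·0.707270 − 0.662021·-3.9) / 0.045249 = -0.248896/0.045249 ≈ -5.5.

μ₀ = -5.5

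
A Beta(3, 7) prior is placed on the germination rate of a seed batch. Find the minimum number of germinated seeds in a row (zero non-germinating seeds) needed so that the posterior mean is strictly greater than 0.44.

After k germinated seeds and 0 non-germinating seeds the posterior is Beta(3+k, 7), with mean (3+k)/(3+7+k).
Set (3+k)/(10+k) > 0.44 and solve: k > (0.44·10 − 3)/(1 − 0.44) = 2.500.
The smallest integer exceeding 2.500 is 3.

k = 3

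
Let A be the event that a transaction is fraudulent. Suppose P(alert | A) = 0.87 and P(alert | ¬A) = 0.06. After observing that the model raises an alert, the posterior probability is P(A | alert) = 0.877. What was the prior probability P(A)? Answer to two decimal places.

Bayes' rule in odds form gives O(A|E) = O(A)·[P(E|A)/P(E|¬A)], hence O(A) = O(A|E)/LR.
Posterior odds = 0.877/(1−0.877) = 7.1301. LR = 0.87/0.06 = 14.5000.
Prior odds = 7.1301/14.5000 = 0.4917, so P(A) = 0.4917/(1+0.4917) ≈ 0.33.

P(A) = 0.33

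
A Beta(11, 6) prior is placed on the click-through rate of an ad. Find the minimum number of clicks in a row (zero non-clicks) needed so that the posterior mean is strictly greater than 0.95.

After k clicks and 0 non-clicks the posterior is Beta(11+k, 6), with mean (11+k)/(11+6+k).
Set (11+k)/(17+k) > 0.95 and solve: k > (0.95·17 − 11)/(1 − 0.95) = 103.000.
The smallest integer exceeding 103.000 is 104.

k = 104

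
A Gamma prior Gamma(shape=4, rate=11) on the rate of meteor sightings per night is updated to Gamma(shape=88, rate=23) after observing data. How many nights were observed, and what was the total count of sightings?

n = 12 nights with total 84 sightings

A Gamma(α, β) prior (rate parametrization) on a Poisson rate with n observations summing to S gives posterior Gamma(α+S, β+n).
Matching: Σxᵢ = 88 − 4 = 84 and n = 23 − 11 = 12.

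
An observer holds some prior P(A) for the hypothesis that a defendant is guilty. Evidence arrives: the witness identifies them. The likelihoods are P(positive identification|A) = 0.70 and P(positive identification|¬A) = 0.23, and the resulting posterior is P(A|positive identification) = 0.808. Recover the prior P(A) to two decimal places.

P(A) = 0.58

In odds form, posterior odds = prior odds × likelihood ratio, so prior odds = posterior odds ÷ LR.
Posterior odds = 0.808/(1−0.808) = 4.2083. LR = 0.70/0.23 = 3.0435.
Prior odds = 4.2083/3.0435 = 1.3827, so P(A) = 1.3827/(1+1.3827) ≈ 0.58.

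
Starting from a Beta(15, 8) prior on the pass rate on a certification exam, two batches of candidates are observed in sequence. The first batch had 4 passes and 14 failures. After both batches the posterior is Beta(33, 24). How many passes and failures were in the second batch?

14 passes and 2 failures

Because Beta–binomial updating is additive in the counts, the combined data contributed (α_post−α_prior, β_post−β_prior) successes and failures.
Total across both batches: 33−15=18 passes, 24−8=16 failures.
Subtract the first batch: 18−4=14 passes and 16−14=2 failures.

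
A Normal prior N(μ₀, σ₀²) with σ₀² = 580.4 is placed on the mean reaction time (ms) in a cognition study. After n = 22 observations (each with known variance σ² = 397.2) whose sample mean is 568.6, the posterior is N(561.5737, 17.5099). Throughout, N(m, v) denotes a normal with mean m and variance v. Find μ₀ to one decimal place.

The posterior mean is a precision-weighted average: μ_n = (τ₀μ₀ + τ_data·x̄)/(τ₀+τ_data), with τ₀=1/σ₀² and τ_data=n/σ².
Here τ₀ = 1/580.4 = 0.001723 and τ_data = 22/397.2 = 0.055388, so τ_n = 0.057111.
Rearranging for μ₀: μ₀ = (μ_n·τ_n − τ_data·x̄)/τ₀ = (561.5737·0.057111 − 0.055388·568.6) / 0.001723 = 0.578419/0.001723 ≈ 335.7.

μ₀ = 335.7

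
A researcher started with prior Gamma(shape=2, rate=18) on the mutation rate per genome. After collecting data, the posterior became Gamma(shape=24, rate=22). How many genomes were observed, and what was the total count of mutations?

n = 4 genomes with total 22 mutations

A Gamma(α, β) prior (rate parametrization) on a Poisson rate with n observations summing to S gives posterior Gamma(α+S, β+n).
Matching: Σxᵢ = 24 − 2 = 22 and n = 22 − 18 = 4.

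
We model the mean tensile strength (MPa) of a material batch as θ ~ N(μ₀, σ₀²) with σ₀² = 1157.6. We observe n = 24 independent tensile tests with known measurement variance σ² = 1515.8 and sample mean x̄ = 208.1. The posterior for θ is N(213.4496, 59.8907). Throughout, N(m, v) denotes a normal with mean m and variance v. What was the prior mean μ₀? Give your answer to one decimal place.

The posterior mean is a precision-weighted average: μ_n = (τ₀μ₀ + τ_data·x̄)/(τ₀+τ_data), with τ₀=1/σ₀² and τ_data=n/σ².
Here τ₀ = 1/1157.6 = 0.000864 and τ_data = 24/1515.8 = 0.015833, so τ_n = 0.016697.
Rearranging for μ₀: μ₀ = (μ_n·τ_n − τ_data·x̄)/τ₀ = (213.4496·0.016697 − 0.015833·208.1) / 0.000864 = 0.269121/0.000864 ≈ 311.5.

μ₀ = 311.5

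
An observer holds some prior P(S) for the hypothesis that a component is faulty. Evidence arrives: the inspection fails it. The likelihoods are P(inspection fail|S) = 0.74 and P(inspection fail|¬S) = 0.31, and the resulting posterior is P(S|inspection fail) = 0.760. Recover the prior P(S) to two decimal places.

Bayes' rule in odds form gives O(S|E) = O(S)·[P(E|S)/P(E|¬S)], hence O(S) = O(S|E)/LR.
Posterior odds = 0.760/(1−0.760) = 3.1667. LR = 0.74/0.31 = 2.3871.
Prior odds = 3.1667/2.3871 = 1.3266, so P(S) = 1.3266/(1+1.3266) ≈ 0.57.

P(S) = 0.57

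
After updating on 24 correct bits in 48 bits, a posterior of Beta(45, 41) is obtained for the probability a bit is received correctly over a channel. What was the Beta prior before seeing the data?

A Beta(α, β) prior with s successes and f failures in binomial data gives a Beta(α+s, β+f) posterior.
So α = 45 − 24 = 21 and β = 41 − 24 = 17.

Beta(21, 17)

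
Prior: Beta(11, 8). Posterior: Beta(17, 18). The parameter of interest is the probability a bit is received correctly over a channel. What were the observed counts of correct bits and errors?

Under Beta–binomial conjugacy the posterior parameters are (a+s, b+f).
Match parameters: s=17−11=6, f=18−8=10.

6 correct bits and 10 errors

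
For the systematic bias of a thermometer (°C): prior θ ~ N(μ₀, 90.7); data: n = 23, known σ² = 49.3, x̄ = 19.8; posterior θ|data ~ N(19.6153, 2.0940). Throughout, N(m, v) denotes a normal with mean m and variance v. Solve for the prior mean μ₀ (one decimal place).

With known observation variance, the Normal–Normal posterior has precision τ_n = τ₀ + n/σ² and mean μ_n = (τ₀μ₀ + (n/σ²)x̄)/τ_n.
Here τ₀ = 1/90.7 = 0.011025 and τ_data = 23/49.3 = 0.466531, so τ_n = 0.477556.
Rearranging for μ₀: μ₀ = (μ_n·τ_n − τ_data·x̄)/τ₀ = (19.6153·0.477556 − 0.466531·19.8) / 0.011025 = 0.130090/0.011025 ≈ 11.8.

μ₀ = 11.8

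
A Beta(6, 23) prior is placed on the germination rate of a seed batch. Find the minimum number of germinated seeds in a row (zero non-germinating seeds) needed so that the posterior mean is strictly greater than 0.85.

After k germinated seeds and 0 non-germinating seeds the posterior is Beta(6+k, 23), with mean (6+k)/(6+23+k).
Set (6+k)/(29+k) > 0.85 and solve: k > (0.85·29 − 6)/(1 − 0.85) = 124.333.
The smallest integer exceeding 124.333 is 125.

k = 125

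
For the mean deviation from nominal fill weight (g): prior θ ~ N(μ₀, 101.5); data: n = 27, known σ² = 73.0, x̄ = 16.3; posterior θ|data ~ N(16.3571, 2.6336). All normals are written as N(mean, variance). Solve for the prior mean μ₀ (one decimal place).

With known observation variance, the Normal–Normal posterior has precision τ_n = τ₀ + n/σ² and mean μ_n = (τ₀μ₀ + (n/σ²)x̄)/τ_n.
Here τ₀ = 1/101.5 = 0.009852 and τ_data = 27/73.0 = 0.369863, so τ_n = 0.379715.
Rearranging for μ₀: μ₀ = (μ_n·τ_n − τ_data·x̄)/τ₀ = (16.3571·0.379715 − 0.369863·16.3) / 0.009852 = 0.182269/0.009852 ≈ 18.5.

μ₀ = 18.5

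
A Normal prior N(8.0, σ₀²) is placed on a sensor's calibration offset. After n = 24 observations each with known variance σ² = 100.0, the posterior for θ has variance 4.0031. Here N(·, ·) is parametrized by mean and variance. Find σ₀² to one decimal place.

For the Normal–Normal model with known σ², precisions add: τ_n = τ₀ + n/σ².
So 1/σ₀² = 1/4.0031 − 24/100.0 = 0.249806 − 0.240000 = 0.009806.
Hence σ₀² = 1/0.009806 ≈ 102.0.

σ₀² = 102.0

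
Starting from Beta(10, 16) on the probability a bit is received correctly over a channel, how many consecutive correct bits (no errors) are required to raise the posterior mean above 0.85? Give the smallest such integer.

After k correct bits and 0 errors the posterior is Beta(10+k, 16), with mean (10+k)/(10+16+k).
Set (10+k)/(26+k) > 0.85 and solve: k > (0.85·26 − 10)/(1 − 0.85) = 80.667.
The smallest integer exceeding 80.667 is 81.

k = 81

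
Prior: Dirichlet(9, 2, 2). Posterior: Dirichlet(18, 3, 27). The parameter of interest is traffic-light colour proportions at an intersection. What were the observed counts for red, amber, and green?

For a Dirichlet(α) prior with multinomial counts c, the posterior is Dirichlet(α + c) componentwise.
Counts are posterior − prior componentwise: 18−9=9, 3−2=1, 27−2=25.

counts (9, 1, 25)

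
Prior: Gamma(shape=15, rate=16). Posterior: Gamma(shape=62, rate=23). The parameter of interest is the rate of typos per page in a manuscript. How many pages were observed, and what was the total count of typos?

n = 7 pages with total 47 typos

Gamma–Poisson conjugacy: posterior shape = α + Σxᵢ, posterior rate = β + n.
Matching: Σxᵢ = 62 − 15 = 47 and n = 23 − 16 = 7.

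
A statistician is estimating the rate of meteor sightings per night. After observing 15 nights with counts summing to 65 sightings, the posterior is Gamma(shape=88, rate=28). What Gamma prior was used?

Gamma(shape=23, rate=13)

A Gamma(α, β) prior (rate parametrization) on a Poisson rate with n observations summing to S gives posterior Gamma(α+S, β+n).
So α = 88 − 65 = 23 and β = 28 − 15 = 13.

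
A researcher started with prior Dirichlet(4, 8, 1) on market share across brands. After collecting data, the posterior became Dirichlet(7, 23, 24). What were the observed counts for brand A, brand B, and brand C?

counts (3, 15, 23)

For a Dirichlet(α) prior with multinomial counts c, the posterior is Dirichlet(α + c) componentwise.
Counts are posterior − prior componentwise: 7−4=3, 23−8=15, 24−1=23.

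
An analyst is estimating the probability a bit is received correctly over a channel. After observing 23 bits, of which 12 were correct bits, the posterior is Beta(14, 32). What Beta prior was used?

Beta is conjugate to the binomial likelihood: posterior = Beta(α+s, β+f).
So α = 14 − 12 = 2 and β = 32 − 11 = 21.

Beta(2, 21)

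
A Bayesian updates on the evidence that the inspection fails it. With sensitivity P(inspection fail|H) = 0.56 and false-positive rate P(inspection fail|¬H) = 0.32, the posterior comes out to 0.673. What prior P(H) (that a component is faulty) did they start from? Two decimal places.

In odds form, posterior odds = prior odds × likelihood ratio, so prior odds = posterior odds ÷ LR.
Posterior odds = 0.673/(1−0.673) = 2.0581. LR = 0.56/0.32 = 1.7500.
Prior odds = 2.0581/1.7500 = 1.1761, so P(H) = 1.1761/(1+1.1761) ≈ 0.54.

P(H) = 0.54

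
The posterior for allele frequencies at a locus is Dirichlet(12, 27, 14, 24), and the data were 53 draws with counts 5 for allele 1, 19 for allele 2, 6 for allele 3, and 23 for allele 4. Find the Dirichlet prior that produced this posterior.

Dirichlet(7, 8, 8, 1)

For a Dirichlet(α) prior with multinomial counts c, the posterior is Dirichlet(α + c) componentwise.
Subtract each count from the matching posterior parameter: 12−5=7, 27−19=8, 14−6=8, 24−23=1.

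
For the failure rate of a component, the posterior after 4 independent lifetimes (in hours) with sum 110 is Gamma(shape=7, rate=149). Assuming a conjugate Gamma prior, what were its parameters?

Gamma(shape=3, rate=39)

Gamma–exponential conjugacy: posterior shape = α + n, posterior rate = β + Σtᵢ.
So α = 7 − 4 = 3 and β = 149 − 110 = 39.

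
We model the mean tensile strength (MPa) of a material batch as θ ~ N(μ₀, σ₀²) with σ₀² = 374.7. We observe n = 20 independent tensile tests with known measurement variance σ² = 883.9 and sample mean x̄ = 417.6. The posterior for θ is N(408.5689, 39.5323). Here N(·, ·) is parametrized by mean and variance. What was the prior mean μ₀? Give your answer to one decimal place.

The posterior mean is a precision-weighted average: μ_n = (τ₀μ₀ + τ_data·x̄)/(τ₀+τ_data), with τ₀=1/σ₀² and τ_data=n/σ².
Here τ₀ = 1/374.7 = 0.002669 and τ_data = 20/883.9 = 0.022627, so τ_n = 0.025296.
Rearranging for μ₀: μ₀ = (μ_n·τ_n − τ_data·x̄)/τ₀ = (408.5689·0.025296 − 0.022627·417.6) / 0.002669 = 0.886124/0.002669 ≈ 332.0.

μ₀ = 332.0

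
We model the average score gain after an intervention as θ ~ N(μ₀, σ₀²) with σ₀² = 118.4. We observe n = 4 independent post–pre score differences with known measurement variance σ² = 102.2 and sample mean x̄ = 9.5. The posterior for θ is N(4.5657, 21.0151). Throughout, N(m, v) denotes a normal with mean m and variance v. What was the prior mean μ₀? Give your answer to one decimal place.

With known observation variance, the Normal–Normal posterior has precision τ_n = τ₀ + n/σ² and mean μ_n = (τ₀μ₀ + (n/σ²)x̄)/τ_n.
Here τ₀ = 1/118.4 = 0.008446 and τ_data = 4/102.2 = 0.039139, so τ_n = 0.047585.
Rearranging for μ₀: μ₀ = (μ_n·τ_n − τ_data·x̄)/τ₀ = (4.5657·0.047585 − 0.039139·9.5) / 0.008446 = -0.154562/0.008446 ≈ -18.3.

μ₀ = -18.3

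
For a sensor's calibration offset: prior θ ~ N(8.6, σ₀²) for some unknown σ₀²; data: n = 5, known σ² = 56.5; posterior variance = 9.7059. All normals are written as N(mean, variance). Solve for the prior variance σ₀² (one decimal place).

Posterior precision equals prior precision plus data precision: 1/σ_n² = 1/σ₀² + n/σ².
So 1/σ₀² = 1/9.7059 − 5/56.5 = 0.103030 − 0.088496 = 0.014534.
Hence σ₀² = 1/0.014534 ≈ 68.8.

σ₀² = 68.8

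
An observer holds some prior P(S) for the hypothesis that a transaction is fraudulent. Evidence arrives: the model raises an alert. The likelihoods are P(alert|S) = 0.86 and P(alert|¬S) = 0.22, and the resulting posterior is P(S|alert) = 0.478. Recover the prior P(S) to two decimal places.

Bayes' rule in odds form gives O(S|E) = O(S)·[P(E|S)/P(E|¬S)], hence O(S) = O(S|E)/LR.
Posterior odds = 0.478/(1−0.478) = 0.9157. LR = 0.86/0.22 = 3.9091.
Prior odds = 0.9157/3.9091 = 0.2342, so P(S) = 0.2342/(1+0.2342) ≈ 0.19.

P(S) = 0.19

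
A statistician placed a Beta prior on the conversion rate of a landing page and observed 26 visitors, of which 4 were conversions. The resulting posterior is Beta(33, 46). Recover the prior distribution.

Beta(29, 24)

Beta is conjugate to the binomial likelihood: posterior = Beta(α+s, β+f).
So α = 33 − 4 = 29 and β = 46 − 22 = 24.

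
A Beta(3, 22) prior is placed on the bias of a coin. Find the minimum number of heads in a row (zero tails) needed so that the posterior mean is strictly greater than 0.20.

k = 3

After k heads and 0 tails the posterior is Beta(3+k, 22), with mean (3+k)/(3+22+k).
Set (3+k)/(25+k) > 0.20 and solve: k > (0.20·25 − 3)/(1 − 0.20) = 2.500.
The smallest integer exceeding 2.500 is 3, and checking k=3: (6)/(28) = 0.2143 > 0.20.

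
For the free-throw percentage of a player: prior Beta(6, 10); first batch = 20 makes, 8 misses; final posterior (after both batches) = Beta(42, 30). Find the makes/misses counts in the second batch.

16 makes and 12 misses

Sequential conjugate updates are equivalent to a single update on the pooled data, so total successes = posterior α − prior α and total failures = posterior β − prior β.
Total across both batches: 42−6=36 makes, 30−10=20 misses.
Subtract the first batch: 36−20=16 makes and 20−8=12 misses.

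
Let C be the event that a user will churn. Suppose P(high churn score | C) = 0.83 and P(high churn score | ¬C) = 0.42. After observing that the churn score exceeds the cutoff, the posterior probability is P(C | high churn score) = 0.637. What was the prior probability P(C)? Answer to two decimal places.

P(C) = 0.47

Bayes' rule in odds form gives O(C|E) = O(C)·[P(E|C)/P(E|¬C)], hence O(C) = O(C|E)/LR.
Posterior odds = 0.637/(1−0.637) = 1.7548. LR = 0.83/0.42 = 1.9762.
Prior odds = 1.7548/1.9762 = 0.8880, so P(C) = 0.8880/(1+0.8880) ≈ 0.47.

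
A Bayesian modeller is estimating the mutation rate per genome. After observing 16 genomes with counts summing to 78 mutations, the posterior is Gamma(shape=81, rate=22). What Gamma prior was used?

A Gamma(α, β) prior (rate parametrization) on a Poisson rate with n observations summing to S gives posterior Gamma(α+S, β+n).
So α = 81 − 78 = 3 and β = 22 − 16 = 6.

Gamma(shape=3, rate=6)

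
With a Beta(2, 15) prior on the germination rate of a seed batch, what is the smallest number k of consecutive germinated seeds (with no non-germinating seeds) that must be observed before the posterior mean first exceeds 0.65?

k = 26

After k germinated seeds and 0 non-germinating seeds the posterior is Beta(2+k, 15), with mean (2+k)/(2+15+k).
Set (2+k)/(17+k) > 0.65 and solve: k > (0.65·17 − 2)/(1 − 0.65) = 25.857.
The smallest integer exceeding 25.857 is 26, and checking k=26: (28)/(43) = 0.6512 > 0.65.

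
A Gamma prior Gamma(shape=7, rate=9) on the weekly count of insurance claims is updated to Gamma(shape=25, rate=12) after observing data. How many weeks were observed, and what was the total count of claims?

n = 3 weeks with total 18 claims

A Gamma(α, β) prior (rate parametrization) on a Poisson rate with n observations summing to S gives posterior Gamma(α+S, β+n).
Matching: Σxᵢ = 25 − 7 = 18 and n = 12 − 9 = 3.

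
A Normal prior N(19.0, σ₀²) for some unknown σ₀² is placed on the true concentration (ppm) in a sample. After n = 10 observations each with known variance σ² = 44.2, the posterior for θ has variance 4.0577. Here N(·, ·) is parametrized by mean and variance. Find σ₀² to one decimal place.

σ₀² = 49.5

For the Normal–Normal model with known σ², precisions add: τ_n = τ₀ + n/σ².
So 1/σ₀² = 1/4.0577 − 10/44.2 = 0.246445 − 0.226244 = 0.020201.
Hence σ₀² = 1/0.020201 ≈ 49.5.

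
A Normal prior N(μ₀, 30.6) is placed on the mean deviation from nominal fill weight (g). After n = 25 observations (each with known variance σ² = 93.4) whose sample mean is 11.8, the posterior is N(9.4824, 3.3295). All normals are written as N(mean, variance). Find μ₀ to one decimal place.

With known observation variance, the Normal–Normal posterior has precision τ_n = τ₀ + n/σ² and mean μ_n = (τ₀μ₀ + (n/σ²)x̄)/τ_n.
Here τ₀ = 1/30.6 = 0.032680 and τ_data = 25/93.4 = 0.267666, so τ_n = 0.300346.
Rearranging for μ₀: μ₀ = (μ_n·τ_n − τ_data·x̄)/τ₀ = (9.4824·0.300346 − 0.267666·11.8) / 0.032680 = -0.310458/0.032680 ≈ -9.5.

μ₀ = -9.5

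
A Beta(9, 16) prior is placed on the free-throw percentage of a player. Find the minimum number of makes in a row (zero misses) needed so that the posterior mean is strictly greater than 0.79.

After k makes and 0 misses the posterior is Beta(9+k, 16), with mean (9+k)/(9+16+k).
Set (9+k)/(25+k) > 0.79 and solve: k > (0.79·25 − 9)/(1 − 0.79) = 51.190.
The smallest integer exceeding 51.190 is 52, and checking k=52: (61)/(77) = 0.7922 > 0.79.

k = 52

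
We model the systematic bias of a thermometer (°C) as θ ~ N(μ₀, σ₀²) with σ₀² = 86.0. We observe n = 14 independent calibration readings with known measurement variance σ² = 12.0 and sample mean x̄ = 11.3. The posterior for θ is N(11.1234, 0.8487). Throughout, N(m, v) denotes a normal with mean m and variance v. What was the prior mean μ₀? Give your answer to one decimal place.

With known observation variance, the Normal–Normal posterior has precision τ_n = τ₀ + n/σ² and mean μ_n = (τ₀μ₀ + (n/σ²)x̄)/τ_n.
Here τ₀ = 1/86.0 = 0.011628 and τ_data = 14/12.0 = 1.166667, so τ_n = 1.178295.
Rearranging for μ₀: μ₀ = (μ_n·τ_n − τ_data·x̄)/τ₀ = (11.1234·1.178295 − 1.166667·11.3) / 0.011628 = -0.076690/0.011628 ≈ -6.6.

μ₀ = -6.6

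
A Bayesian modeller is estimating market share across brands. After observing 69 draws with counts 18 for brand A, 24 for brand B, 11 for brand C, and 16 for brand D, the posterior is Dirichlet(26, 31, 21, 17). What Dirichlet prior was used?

Dirichlet(8, 7, 10, 1)

For a Dirichlet(α) prior with multinomial counts c, the posterior is Dirichlet(α + c) componentwise.
Subtract each count from the matching posterior parameter: 26−18=8, 31−24=7, 21−11=10, 17−16=1.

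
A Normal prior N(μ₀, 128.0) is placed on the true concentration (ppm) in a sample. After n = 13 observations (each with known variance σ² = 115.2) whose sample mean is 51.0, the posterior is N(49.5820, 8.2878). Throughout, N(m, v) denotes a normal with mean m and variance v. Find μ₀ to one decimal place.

The posterior mean is a precision-weighted average: μ_n = (τ₀μ₀ + τ_data·x̄)/(τ₀+τ_data), with τ₀=1/σ₀² and τ_data=n/σ².
Here τ₀ = 1/128.0 = 0.007812 and τ_data = 13/115.2 = 0.112847, so τ_n = 0.120659.
Rearranging for μ₀: μ₀ = (μ_n·τ_n − τ_data·x̄)/τ₀ = (49.5820·0.120659 − 0.112847·51.0) / 0.007812 = 0.227318/0.007812 ≈ 29.1.

μ₀ = 29.1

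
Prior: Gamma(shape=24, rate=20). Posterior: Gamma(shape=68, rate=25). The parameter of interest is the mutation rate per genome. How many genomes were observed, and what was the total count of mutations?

A Gamma(α, β) prior (rate parametrization) on a Poisson rate with n observations summing to S gives posterior Gamma(α+S, β+n).
Matching: Σxᵢ = 68 − 24 = 44 and n = 25 − 20 = 5.

n = 5 genomes with total 44 mutations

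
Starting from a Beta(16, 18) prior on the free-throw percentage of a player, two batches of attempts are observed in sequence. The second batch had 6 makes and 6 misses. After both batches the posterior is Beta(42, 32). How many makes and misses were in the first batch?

20 makes and 8 misses

Because Beta–binomial updating is additive in the counts, the combined data contributed (α_post−α_prior, β_post−β_prior) successes and failures.
Total across both batches: 42−16=26 makes, 32−18=14 misses.
Subtract the second batch: 26−6=20 makes and 14−6=8 misses.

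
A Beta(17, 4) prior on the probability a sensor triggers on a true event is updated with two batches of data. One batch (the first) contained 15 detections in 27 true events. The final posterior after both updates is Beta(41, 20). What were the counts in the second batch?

9 detections and 4 misses

Sequential conjugate updates are equivalent to a single update on the pooled data, so total successes = posterior α − prior α and total failures = posterior β − prior β.
Total across both batches: 41−17=24 detections, 20−4=16 misses.
Subtract the first batch: 24−15=9 detections and 16−12=4 misses.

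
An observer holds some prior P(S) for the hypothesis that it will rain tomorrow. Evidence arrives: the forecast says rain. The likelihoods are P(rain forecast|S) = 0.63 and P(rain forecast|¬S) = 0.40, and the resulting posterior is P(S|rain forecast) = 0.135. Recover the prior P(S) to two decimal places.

P(S) = 0.09

In odds form, posterior odds = prior odds × likelihood ratio, so prior odds = posterior odds ÷ LR.
Posterior odds = 0.135/(1−0.135) = 0.1561. LR = 0.63/0.40 = 1.5750.
Prior odds = 0.1561/1.5750 = 0.0991, so P(S) = 0.0991/(1+0.0991) ≈ 0.09.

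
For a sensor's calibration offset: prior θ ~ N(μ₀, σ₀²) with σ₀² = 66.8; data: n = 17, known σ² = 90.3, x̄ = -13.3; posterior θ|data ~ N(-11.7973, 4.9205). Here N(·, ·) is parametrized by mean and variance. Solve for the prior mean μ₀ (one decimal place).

The posterior mean is a precision-weighted average: μ_n = (τ₀μ₀ + τ_data·x̄)/(τ₀+τ_data), with τ₀=1/σ₀² and τ_data=n/σ².
Here τ₀ = 1/66.8 = 0.014970 and τ_data = 17/90.3 = 0.188261, so τ_n = 0.203231.
Rearranging for μ₀: μ₀ = (μ_n·τ_n − τ_data·x̄)/τ₀ = (-11.7973·0.203231 − 0.188261·-13.3) / 0.014970 = 0.106294/0.014970 ≈ 7.1.

μ₀ = 7.1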